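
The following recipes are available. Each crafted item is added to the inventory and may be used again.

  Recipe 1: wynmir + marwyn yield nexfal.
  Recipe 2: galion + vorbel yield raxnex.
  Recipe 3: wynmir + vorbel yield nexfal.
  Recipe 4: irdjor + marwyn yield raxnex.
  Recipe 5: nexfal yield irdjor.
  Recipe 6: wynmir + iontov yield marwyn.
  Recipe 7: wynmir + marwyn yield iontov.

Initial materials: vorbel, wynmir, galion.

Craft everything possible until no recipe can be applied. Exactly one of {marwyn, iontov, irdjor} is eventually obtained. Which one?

irdjor

wynmir + vorbel → nexfal (Recipe 3).
nexfal → irdjor (Recipe 5).
marwyn would need wynmir and iontov (Recipe 6), but iontov is never obtained. iontov would need wynmir and marwyn (Recipe 7), but marwyn is never obtained.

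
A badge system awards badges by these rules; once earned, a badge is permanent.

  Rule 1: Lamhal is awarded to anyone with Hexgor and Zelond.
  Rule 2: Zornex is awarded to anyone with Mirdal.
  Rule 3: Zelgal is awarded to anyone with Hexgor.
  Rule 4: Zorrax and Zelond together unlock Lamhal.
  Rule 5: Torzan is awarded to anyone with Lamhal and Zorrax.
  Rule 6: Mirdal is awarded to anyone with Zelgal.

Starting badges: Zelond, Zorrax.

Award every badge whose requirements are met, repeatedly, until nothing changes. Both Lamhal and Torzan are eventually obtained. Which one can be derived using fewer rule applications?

Lamhal: With Zorrax and Zelond, Lamhal is earned (Rule 4). [1 rule application]
Torzan: With Zorrax and Zelond, Lamhal is earned (Rule 4). With Lamhal and Zorrax, Torzan is earned (Rule 5). [2 rule applications]
Lamhal needs fewer.

Lamhal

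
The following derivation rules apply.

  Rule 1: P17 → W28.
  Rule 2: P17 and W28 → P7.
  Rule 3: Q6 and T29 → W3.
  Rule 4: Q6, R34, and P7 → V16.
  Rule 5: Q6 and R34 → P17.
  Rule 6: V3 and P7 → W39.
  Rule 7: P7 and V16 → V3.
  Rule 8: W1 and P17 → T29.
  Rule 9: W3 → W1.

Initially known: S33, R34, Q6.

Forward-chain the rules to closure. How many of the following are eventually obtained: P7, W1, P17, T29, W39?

From Q6 and R34, Rule 5 gives P17.
P17 holds, so W28 follows (Rule 1).
From P17 and W28, Rule 2 gives P7.
From Q6, R34, and P7, Rule 4 gives V16.
P7 and V16 hold, so V3 follows (Rule 7).
V3 and P7 hold, so W39 follows (Rule 6).
P7: reached.
W1 would need W3 (Rule 9), but W3 is never established.
P17: reached.
T29 would need W1 and P17 (Rule 8), but W1 is never established.
W39: reached.
Reached: P7, P17, and W39 — 3 of the 5.

3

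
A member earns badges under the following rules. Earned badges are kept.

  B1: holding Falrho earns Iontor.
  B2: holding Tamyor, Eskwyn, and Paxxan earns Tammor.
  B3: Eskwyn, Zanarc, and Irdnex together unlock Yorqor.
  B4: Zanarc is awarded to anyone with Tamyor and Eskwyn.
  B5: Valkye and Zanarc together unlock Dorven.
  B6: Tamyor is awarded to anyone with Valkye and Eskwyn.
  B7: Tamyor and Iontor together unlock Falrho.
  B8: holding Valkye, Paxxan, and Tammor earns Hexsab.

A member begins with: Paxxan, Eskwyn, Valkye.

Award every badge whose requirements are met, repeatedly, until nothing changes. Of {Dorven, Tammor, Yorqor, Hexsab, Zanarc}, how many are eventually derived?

4

With Valkye and Eskwyn, Tamyor is earned (B6).
With Tamyor, Eskwyn, and Paxxan, Tammor is earned (B2).
With Tamyor and Eskwyn, Zanarc is earned (B4).
With Valkye, Paxxan, and Tammor, Hexsab is earned (B8).
With Valkye and Zanarc, Dorven is earned (B5).
Dorven: reached.
Tammor: reached.
Yorqor would need Eskwyn, Zanarc, and Irdnex (B3), but Irdnex is never earned.
Hexsab: reached.
Zanarc: reached.
Reached: Dorven, Tammor, Hexsab, and Zanarc — 4 of the 5.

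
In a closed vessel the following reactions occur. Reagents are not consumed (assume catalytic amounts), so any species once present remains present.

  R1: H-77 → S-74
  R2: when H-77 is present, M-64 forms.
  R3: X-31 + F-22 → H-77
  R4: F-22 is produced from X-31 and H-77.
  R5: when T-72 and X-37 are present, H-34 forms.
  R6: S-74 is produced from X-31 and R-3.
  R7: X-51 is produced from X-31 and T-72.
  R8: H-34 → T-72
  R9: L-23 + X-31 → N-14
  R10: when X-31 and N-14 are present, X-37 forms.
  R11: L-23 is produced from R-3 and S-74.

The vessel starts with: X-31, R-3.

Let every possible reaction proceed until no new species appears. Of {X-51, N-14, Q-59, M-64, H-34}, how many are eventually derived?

1

X-31 and R-3 present → S-74 forms (R6).
R-3 and S-74 present → L-23 forms (R11).
L-23 and X-31 present → N-14 forms (R9).
X-51 would need X-31 and T-72 (R7), but T-72 never forms.
N-14: reached.
No rule produces Q-59, and it is not given.
M-64 would need H-77 (R2), but H-77 never forms.
H-34 would need T-72 and X-37 (R5), but T-72 never forms.
Reached: N-14 — 1 of the 5.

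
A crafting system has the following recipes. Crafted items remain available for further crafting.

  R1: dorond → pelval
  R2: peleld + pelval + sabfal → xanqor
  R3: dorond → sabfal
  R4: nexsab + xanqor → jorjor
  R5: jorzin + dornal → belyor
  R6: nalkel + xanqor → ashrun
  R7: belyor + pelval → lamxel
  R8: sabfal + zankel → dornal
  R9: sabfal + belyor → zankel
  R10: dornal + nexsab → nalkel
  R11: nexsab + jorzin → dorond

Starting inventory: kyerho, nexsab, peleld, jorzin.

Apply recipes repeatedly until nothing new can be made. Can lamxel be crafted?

lamxel would need belyor and pelval (R7), but belyor is never obtained.

No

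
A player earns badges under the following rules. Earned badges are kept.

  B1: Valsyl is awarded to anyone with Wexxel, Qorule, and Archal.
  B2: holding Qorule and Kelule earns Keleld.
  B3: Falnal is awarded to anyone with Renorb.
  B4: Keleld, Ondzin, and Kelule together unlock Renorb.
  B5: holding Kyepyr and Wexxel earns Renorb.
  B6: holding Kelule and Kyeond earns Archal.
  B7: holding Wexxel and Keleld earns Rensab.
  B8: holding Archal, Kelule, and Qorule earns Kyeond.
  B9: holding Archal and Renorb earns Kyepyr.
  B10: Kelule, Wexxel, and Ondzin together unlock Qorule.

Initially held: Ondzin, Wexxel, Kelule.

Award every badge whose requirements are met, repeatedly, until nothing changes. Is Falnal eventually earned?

Yes

With Kelule, Wexxel, and Ondzin, Qorule is earned (B10).
With Qorule and Kelule, Keleld is earned (B2).
With Keleld, Ondzin, and Kelule, Renorb is earned (B4).
With Renorb, Falnal is earned (B3).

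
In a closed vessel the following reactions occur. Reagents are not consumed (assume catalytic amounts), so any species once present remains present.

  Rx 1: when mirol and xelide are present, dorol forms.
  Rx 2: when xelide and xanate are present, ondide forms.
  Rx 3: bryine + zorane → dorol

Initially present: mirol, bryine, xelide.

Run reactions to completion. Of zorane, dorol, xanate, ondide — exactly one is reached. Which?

mirol and xelide present → dorol forms (Rx 1).
No rule produces xanate, and it is not given. No rule produces zorane, and it is not given. ondide would need xelide and xanate (Rx 2), but xanate never forms.

dorol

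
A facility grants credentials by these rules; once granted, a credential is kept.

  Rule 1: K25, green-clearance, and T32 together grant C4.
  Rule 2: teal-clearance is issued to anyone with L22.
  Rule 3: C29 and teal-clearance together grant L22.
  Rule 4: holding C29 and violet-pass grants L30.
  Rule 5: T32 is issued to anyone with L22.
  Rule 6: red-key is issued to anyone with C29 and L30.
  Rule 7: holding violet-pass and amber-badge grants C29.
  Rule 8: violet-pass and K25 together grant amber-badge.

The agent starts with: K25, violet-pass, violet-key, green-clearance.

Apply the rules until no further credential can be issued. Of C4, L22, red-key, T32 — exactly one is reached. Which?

Holding violet-pass and K25 grants amber-badge (Rule 8).
Holding violet-pass and amber-badge grants C29 (Rule 7).
Holding C29 and violet-pass grants L30 (Rule 4).
Holding C29 and L30 grants red-key (Rule 6).
C4 would need K25, green-clearance, and T32 (Rule 1), but T32 is never granted. T32 would need L22 (Rule 5), but L22 is never granted. L22 would need C29 and teal-clearance (Rule 3), but teal-clearance is never granted.

red-key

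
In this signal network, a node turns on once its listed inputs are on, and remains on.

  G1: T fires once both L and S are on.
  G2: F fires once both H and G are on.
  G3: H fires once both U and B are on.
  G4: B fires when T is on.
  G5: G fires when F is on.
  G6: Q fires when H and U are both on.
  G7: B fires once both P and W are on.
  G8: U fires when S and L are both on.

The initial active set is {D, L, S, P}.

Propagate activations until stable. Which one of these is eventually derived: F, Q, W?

Q

L and S are on, so T fires (G1).
S and L are on, so U fires (G8).
G4: T on → B on.
U and B are on, so H fires (G3).
H and U are on, so Q fires (G6).
F would need H and G (G2), but G never turns on. No rule produces W, and it is not given.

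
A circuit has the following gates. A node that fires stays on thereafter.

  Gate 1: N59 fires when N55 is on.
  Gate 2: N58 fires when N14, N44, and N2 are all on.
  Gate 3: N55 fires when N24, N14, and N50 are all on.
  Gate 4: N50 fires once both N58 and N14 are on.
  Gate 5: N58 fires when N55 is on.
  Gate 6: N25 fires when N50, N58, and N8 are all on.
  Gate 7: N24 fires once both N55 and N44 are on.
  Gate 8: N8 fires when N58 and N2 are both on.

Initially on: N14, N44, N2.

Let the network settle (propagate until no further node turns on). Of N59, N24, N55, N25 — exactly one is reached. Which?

N25

N14, N44, and N2 are on, so N58 fires (Gate 2).
Gate 4: N58 and N14 on → N50 on.
Gate 8: N58 and N2 on → N8 on.
Gate 6: N50, N58, and N8 on → N25 on.
N55 would need N24, N14, and N50 (Gate 3), but N24 never turns on. N24 would need N55 and N44 (Gate 7), but N55 never turns on. N59 would need N55 (Gate 1), but N55 never turns on.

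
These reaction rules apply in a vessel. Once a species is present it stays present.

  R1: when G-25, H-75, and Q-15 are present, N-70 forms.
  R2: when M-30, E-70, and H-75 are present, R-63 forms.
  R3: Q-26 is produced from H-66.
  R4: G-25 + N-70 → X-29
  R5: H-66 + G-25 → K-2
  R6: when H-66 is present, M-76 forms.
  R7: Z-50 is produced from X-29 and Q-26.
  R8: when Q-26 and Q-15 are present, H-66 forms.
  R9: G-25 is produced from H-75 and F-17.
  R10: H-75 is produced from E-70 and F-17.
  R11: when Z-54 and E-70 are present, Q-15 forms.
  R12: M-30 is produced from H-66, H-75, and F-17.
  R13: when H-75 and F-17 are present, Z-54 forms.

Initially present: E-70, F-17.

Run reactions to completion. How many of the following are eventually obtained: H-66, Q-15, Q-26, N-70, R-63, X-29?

E-70 and F-17 present → H-75 forms (R10).
H-75 and F-17 present → Z-54 forms (R13).
H-75 and F-17 present → G-25 forms (R9).
Z-54 and E-70 present → Q-15 forms (R11).
G-25, H-75, and Q-15 present → N-70 forms (R1).
G-25 and N-70 present → X-29 forms (R4).
H-66 would need Q-26 and Q-15 (R8), but Q-26 never forms.
Q-15: reached.
Q-26 would need H-66 (R3), but H-66 never forms.
N-70: reached.
R-63 would need M-30, E-70, and H-75 (R2), but M-30 never forms.
X-29: reached.
Reached: Q-15, N-70, and X-29 — 3 of the 6.

3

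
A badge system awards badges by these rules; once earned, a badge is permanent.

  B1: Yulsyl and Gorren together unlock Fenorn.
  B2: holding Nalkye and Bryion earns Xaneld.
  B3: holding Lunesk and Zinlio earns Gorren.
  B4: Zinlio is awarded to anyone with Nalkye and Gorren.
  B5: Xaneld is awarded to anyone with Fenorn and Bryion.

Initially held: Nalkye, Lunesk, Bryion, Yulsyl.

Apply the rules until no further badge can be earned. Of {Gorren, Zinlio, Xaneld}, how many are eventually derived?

With Nalkye and Bryion, Xaneld is earned (B2).
Gorren would need Lunesk and Zinlio (B3), but Zinlio is never earned.
Zinlio would need Nalkye and Gorren (B4), but Gorren is never earned.
Xaneld: reached.
Reached: Xaneld — 1 of the 3.

1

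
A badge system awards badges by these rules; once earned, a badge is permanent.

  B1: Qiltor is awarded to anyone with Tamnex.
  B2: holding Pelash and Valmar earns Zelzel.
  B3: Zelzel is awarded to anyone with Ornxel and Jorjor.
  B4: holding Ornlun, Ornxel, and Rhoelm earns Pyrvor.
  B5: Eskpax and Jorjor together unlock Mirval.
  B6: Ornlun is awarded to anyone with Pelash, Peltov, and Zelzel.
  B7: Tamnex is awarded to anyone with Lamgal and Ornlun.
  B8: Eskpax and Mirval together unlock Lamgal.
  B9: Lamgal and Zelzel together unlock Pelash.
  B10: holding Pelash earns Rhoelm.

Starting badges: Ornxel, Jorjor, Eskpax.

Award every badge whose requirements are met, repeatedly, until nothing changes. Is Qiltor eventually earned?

No

Qiltor would need Tamnex (B1), but Tamnex is never earned.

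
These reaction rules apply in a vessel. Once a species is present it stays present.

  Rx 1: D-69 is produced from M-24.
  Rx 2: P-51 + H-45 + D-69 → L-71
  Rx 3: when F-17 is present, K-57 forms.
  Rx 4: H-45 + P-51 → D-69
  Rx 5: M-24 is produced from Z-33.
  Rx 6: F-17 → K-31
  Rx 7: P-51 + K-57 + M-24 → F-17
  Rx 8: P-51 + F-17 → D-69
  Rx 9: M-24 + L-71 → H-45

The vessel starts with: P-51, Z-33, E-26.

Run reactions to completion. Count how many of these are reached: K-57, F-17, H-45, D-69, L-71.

Z-33 present → M-24 forms (Rx 5).
M-24 present → D-69 forms (Rx 1).
K-57 would need F-17 (Rx 3), but F-17 never forms.
F-17 would need P-51, K-57, and M-24 (Rx 7), but K-57 never forms.
H-45 would need M-24 and L-71 (Rx 9), but L-71 never forms.
D-69: reached.
L-71 would need P-51, H-45, and D-69 (Rx 2), but H-45 never forms.
Reached: D-69 — 1 of the 5.

1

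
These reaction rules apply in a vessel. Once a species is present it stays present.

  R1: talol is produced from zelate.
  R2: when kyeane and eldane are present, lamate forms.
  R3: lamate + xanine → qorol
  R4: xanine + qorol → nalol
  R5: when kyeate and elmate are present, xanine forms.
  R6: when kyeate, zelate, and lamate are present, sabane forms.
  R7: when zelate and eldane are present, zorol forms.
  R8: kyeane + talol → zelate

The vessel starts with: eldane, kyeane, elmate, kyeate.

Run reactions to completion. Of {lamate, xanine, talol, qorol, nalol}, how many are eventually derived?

kyeane and eldane present → lamate forms (R2).
kyeate and elmate present → xanine forms (R5).
lamate and xanine present → qorol forms (R3).
xanine and qorol present → nalol forms (R4).
lamate: reached.
xanine: reached.
talol would need zelate (R1), but zelate never forms.
qorol: reached.
nalol: reached.
Reached: lamate, xanine, qorol, and nalol — 4 of the 5.

4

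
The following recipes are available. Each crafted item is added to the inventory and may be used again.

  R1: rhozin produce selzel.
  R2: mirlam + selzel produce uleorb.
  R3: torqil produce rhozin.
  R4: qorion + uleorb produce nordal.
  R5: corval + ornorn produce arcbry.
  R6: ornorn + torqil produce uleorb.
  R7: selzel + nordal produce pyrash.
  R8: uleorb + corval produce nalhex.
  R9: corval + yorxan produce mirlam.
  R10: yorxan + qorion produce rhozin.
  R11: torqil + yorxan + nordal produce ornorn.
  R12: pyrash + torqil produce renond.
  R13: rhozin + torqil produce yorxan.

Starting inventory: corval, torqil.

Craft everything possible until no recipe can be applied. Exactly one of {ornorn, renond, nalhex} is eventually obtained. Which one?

torqil → rhozin (R3).
Using R1, rhozin makes selzel.
rhozin + torqil → yorxan (R13).
corval + yorxan → mirlam (R9).
mirlam + selzel → uleorb (R2).
uleorb + corval → nalhex (R8).
ornorn would need torqil, yorxan, and nordal (R11), but nordal is never obtained. renond would need pyrash and torqil (R12), but pyrash is never obtained.

nalhex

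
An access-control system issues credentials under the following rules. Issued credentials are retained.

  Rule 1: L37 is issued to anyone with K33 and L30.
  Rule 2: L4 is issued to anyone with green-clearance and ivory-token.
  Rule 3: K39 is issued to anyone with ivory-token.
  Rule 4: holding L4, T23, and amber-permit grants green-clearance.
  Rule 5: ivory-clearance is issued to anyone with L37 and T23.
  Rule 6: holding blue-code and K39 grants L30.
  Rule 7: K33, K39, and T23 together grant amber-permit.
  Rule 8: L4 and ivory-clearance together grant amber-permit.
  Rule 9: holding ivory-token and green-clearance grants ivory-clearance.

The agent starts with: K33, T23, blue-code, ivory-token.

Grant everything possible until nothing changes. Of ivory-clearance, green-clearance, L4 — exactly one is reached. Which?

Holding ivory-token grants K39 (Rule 3).
Holding blue-code and K39 grants L30 (Rule 6).
Holding K33 and L30 grants L37 (Rule 1).
Holding L37 and T23 grants ivory-clearance (Rule 5).
L4 would need green-clearance and ivory-token (Rule 2), but green-clearance is never granted. green-clearance would need L4, T23, and amber-permit (Rule 4), but L4 is never granted.

ivory-clearance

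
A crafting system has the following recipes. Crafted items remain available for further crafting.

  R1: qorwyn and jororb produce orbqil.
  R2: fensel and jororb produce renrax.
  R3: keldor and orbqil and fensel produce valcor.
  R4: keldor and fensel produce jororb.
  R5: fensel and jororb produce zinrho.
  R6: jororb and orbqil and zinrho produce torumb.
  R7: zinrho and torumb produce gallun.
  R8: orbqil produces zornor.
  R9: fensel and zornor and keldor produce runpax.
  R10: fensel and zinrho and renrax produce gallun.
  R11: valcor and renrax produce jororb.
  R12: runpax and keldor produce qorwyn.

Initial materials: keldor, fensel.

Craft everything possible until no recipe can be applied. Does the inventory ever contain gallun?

Yes

Using R4, keldor and fensel make jororb.
Using R5, fensel and jororb make zinrho.
Using R2, fensel and jororb make renrax.
Using R10, fensel, zinrho, and renrax make gallun.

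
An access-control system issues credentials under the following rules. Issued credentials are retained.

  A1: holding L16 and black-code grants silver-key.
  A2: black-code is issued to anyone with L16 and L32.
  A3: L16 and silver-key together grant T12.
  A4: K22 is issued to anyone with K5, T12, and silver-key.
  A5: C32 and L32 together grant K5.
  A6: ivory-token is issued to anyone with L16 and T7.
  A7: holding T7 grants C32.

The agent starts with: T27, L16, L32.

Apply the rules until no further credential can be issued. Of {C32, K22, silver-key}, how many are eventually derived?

1

Holding L16 and L32 grants black-code (A2).
Holding L16 and black-code grants silver-key (A1).
C32 would need T7 (A7), but T7 is never granted.
K22 would need K5, T12, and silver-key (A4), but K5 is never granted.
silver-key: reached.
Reached: silver-key — 1 of the 3.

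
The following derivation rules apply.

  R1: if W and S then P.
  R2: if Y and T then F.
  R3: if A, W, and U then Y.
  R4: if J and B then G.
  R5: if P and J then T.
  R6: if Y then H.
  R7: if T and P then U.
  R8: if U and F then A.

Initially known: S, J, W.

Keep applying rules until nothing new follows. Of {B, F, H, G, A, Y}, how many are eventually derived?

No rule produces B, and it is not given.
F would need Y and T (R2), but Y is never established.
H would need Y (R6), but Y is never established.
G would need J and B (R4), but B is never established.
A would need U and F (R8), but F is never established.
Y would need A, W, and U (R3), but A is never established.
None of the 6 are reached.

0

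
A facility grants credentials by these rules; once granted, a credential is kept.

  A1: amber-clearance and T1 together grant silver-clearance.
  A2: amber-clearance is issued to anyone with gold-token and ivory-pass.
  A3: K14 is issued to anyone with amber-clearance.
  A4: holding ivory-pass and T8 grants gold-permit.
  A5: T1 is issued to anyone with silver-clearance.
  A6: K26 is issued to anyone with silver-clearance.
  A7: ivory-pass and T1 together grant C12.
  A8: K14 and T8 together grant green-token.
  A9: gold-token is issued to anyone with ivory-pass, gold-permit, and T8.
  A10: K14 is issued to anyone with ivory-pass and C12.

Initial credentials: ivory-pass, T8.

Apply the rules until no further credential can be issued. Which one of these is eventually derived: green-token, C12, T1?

Holding ivory-pass and T8 grants gold-permit (A4).
Holding ivory-pass, gold-permit, and T8 grants gold-token (A9).
Holding gold-token and ivory-pass grants amber-clearance (A2).
Holding amber-clearance grants K14 (A3).
Holding K14 and T8 grants green-token (A8).
C12 would need ivory-pass and T1 (A7), but T1 is never granted. T1 would need silver-clearance (A5), but silver-clearance is never granted.

green-token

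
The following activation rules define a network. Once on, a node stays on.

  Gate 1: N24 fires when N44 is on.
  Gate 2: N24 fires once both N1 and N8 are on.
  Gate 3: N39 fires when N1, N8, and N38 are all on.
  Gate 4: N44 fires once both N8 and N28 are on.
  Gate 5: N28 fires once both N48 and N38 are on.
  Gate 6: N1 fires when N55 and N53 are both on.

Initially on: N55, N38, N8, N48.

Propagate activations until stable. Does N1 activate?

N1 would need N55 and N53 (Gate 6), but N53 never turns on.

No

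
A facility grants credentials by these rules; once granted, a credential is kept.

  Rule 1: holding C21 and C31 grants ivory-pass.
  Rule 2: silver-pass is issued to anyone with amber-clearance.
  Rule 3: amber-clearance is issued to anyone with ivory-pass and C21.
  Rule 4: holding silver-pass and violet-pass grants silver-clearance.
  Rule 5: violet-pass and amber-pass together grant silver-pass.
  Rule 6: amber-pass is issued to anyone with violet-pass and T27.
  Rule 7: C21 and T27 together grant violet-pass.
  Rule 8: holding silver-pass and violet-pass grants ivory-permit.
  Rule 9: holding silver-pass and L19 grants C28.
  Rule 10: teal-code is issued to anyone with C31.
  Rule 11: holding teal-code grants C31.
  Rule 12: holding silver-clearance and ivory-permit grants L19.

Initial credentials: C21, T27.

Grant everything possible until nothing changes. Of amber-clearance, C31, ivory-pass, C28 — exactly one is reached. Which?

Holding C21 and T27 grants violet-pass (Rule 7).
Holding violet-pass and T27 grants amber-pass (Rule 6).
Holding violet-pass and amber-pass grants silver-pass (Rule 5).
Holding silver-pass and violet-pass grants silver-clearance (Rule 4).
Holding silver-pass and violet-pass grants ivory-permit (Rule 8).
Holding silver-clearance and ivory-permit grants L19 (Rule 12).
Holding silver-pass and L19 grants C28 (Rule 9).
amber-clearance would need ivory-pass and C21 (Rule 3), but ivory-pass is never granted. ivory-pass would need C21 and C31 (Rule 1), but C31 is never granted. C31 would need teal-code (Rule 11), but teal-code is never granted.

C28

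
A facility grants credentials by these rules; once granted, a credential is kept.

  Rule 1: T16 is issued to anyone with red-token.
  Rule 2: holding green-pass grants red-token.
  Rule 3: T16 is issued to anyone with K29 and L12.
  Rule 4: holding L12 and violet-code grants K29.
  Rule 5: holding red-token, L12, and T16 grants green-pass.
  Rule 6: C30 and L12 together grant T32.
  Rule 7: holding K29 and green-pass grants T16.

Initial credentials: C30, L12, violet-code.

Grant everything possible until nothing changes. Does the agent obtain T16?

Yes

Holding L12 and violet-code grants K29 (Rule 4).
Holding K29 and L12 grants T16 (Rule 3).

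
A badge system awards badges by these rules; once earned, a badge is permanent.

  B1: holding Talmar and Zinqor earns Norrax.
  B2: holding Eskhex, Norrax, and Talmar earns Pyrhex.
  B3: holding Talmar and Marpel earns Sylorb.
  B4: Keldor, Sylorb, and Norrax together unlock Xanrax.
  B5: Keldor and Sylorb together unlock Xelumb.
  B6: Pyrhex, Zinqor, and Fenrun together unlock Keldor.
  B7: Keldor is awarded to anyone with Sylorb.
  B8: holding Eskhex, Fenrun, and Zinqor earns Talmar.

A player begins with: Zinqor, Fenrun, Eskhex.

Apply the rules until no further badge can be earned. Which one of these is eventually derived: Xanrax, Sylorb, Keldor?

With Eskhex, Fenrun, and Zinqor, Talmar is earned (B8).
With Talmar and Zinqor, Norrax is earned (B1).
With Eskhex, Norrax, and Talmar, Pyrhex is earned (B2).
With Pyrhex, Zinqor, and Fenrun, Keldor is earned (B6).
Xanrax would need Keldor, Sylorb, and Norrax (B4), but Sylorb is never earned. Sylorb would need Talmar and Marpel (B3), but Marpel is never earned.

Keldor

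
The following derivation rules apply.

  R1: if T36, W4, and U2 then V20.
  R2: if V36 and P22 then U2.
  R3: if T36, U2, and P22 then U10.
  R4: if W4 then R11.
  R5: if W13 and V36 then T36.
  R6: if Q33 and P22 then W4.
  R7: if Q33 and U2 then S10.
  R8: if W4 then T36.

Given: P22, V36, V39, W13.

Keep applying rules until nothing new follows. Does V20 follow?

V20 would need T36, W4, and U2 (R1), but W4 is never established.

No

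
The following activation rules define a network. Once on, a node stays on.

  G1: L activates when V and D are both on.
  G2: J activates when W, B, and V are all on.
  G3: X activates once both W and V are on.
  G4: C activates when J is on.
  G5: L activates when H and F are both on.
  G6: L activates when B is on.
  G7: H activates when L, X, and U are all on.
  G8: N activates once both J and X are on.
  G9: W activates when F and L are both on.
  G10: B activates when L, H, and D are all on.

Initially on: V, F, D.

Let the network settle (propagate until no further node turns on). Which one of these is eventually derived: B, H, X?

X

V and D are on, so L activates (G1).
F and L are on, so W activates (G9).
G3: W and V on → X on.
B would need L, H, and D (G10), but H never turns on. H would need L, X, and U (G7), but U never turns on.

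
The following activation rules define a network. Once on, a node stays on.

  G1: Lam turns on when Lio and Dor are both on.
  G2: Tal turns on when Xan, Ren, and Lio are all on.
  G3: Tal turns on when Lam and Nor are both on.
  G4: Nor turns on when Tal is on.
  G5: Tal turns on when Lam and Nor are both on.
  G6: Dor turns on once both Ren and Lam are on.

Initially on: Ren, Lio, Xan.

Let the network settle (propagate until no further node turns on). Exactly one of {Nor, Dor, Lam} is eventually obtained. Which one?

Xan, Ren, and Lio are on, so Tal turns on (G2).
Tal is on, so Nor turns on (G4).
Lam would need Lio and Dor (G1), but Dor never turns on. Dor would need Ren and Lam (G6), but Lam never turns on.

Nor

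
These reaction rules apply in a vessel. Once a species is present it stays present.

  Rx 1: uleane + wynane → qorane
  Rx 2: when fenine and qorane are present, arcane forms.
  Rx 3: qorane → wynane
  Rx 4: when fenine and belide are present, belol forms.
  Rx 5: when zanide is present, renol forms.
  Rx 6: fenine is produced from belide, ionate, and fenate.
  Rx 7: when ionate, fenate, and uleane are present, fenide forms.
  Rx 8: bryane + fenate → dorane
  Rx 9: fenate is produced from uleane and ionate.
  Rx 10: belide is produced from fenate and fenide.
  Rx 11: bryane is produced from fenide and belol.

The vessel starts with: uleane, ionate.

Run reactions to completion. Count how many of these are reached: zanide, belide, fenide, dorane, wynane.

3

uleane and ionate present → fenate forms (Rx 9).
ionate, fenate, and uleane present → fenide forms (Rx 7).
fenate and fenide present → belide forms (Rx 10).
belide, ionate, and fenate present → fenine forms (Rx 6).
fenine and belide present → belol forms (Rx 4).
fenide and belol present → bryane forms (Rx 11).
bryane and fenate present → dorane forms (Rx 8).
No rule produces zanide, and it is not given.
belide: reached.
fenide: reached.
dorane: reached.
wynane would need qorane (Rx 3), but qorane never forms.
Reached: belide, fenide, and dorane — 3 of the 5.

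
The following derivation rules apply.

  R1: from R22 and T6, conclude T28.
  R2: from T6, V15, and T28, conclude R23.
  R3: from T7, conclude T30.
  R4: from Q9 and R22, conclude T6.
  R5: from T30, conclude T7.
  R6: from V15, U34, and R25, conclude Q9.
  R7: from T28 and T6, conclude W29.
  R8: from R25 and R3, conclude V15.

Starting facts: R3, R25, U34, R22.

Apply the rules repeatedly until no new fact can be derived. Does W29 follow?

Yes

From R25 and R3, R8 gives V15.
From V15, U34, and R25, R6 gives Q9.
From Q9 and R22, R4 gives T6.
From R22 and T6, R1 gives T28.
From T28 and T6, R7 gives W29.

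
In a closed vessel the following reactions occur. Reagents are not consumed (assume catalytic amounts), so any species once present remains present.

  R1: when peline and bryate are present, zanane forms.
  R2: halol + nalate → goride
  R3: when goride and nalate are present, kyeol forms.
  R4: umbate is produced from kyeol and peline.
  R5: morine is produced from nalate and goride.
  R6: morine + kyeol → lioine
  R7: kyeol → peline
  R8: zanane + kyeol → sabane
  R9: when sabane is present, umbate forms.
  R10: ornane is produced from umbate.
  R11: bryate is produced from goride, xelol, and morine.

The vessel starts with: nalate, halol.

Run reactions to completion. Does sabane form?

sabane would need zanane and kyeol (R8), but zanane never forms.

No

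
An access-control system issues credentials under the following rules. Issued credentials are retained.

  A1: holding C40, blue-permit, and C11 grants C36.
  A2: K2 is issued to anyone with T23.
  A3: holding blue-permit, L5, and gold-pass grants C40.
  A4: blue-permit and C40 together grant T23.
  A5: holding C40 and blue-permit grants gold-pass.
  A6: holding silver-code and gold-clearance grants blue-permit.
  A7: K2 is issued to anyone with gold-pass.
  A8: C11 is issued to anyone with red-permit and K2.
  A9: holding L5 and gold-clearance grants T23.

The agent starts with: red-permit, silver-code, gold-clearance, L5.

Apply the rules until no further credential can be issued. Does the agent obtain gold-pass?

No

gold-pass would need C40 and blue-permit (A5), but C40 is never granted.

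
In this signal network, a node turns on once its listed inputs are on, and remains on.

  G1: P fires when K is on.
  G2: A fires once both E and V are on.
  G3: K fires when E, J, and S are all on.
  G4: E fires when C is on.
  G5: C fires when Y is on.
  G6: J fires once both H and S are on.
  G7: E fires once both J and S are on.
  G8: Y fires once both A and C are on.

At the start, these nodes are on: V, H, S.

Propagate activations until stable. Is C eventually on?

C would need Y (G5), but Y never turns on.

No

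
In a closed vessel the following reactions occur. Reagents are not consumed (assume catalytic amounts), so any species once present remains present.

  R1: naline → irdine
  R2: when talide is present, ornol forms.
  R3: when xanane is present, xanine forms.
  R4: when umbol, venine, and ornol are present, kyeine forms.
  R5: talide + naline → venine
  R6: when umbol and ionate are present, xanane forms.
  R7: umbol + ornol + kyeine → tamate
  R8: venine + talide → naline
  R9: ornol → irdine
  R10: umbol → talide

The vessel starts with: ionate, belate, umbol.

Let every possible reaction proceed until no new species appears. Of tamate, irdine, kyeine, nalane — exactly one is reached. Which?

irdine

umbol present → talide forms (R10).
talide present → ornol forms (R2).
ornol present → irdine forms (R9).
tamate would need umbol, ornol, and kyeine (R7), but kyeine never forms. kyeine would need umbol, venine, and ornol (R4), but venine never forms. No rule produces nalane, and it is not given.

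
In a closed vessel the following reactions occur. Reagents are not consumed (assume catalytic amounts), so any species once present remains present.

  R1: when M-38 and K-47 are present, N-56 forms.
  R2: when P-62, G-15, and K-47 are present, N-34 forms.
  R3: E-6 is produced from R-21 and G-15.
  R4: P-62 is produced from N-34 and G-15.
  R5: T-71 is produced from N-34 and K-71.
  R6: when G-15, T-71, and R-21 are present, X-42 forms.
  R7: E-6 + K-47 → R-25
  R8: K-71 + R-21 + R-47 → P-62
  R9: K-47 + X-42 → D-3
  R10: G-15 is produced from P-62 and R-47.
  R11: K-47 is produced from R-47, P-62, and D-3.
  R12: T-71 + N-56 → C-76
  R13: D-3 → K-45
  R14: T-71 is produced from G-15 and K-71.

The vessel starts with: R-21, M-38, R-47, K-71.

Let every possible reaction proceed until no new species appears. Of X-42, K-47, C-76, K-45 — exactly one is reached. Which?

X-42

K-71, R-21, and R-47 present → P-62 forms (R8).
P-62 and R-47 present → G-15 forms (R10).
G-15 and K-71 present → T-71 forms (R14).
G-15, T-71, and R-21 present → X-42 forms (R6).
C-76 would need T-71 and N-56 (R12), but N-56 never forms. K-45 would need D-3 (R13), but D-3 never forms. K-47 would need R-47, P-62, and D-3 (R11), but D-3 never forms.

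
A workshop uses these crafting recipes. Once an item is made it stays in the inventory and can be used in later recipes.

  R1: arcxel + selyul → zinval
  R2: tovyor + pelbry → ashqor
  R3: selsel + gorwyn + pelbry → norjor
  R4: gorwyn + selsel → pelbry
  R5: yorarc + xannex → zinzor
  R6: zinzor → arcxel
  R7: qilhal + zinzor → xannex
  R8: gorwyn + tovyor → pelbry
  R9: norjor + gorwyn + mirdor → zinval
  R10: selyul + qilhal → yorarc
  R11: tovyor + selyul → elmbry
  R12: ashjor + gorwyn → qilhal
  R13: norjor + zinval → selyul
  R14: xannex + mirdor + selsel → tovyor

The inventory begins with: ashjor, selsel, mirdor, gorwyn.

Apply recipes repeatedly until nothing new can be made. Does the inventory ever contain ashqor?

ashqor would need tovyor and pelbry (R2), but tovyor is never obtained.

No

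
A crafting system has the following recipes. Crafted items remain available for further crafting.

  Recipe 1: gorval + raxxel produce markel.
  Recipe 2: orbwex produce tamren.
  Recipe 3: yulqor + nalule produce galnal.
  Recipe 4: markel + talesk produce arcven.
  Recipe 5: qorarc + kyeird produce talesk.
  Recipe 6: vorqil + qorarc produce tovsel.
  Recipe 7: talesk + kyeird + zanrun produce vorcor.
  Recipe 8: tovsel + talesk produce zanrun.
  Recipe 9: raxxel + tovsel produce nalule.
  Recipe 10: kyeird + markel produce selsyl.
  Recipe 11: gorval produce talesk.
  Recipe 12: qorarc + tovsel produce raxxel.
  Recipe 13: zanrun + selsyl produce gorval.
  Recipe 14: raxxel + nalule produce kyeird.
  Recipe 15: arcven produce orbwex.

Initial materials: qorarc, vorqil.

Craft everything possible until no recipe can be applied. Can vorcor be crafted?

Yes

Using Recipe 6, vorqil and qorarc make tovsel.
qorarc + tovsel → raxxel (Recipe 12).
Using Recipe 9, raxxel and tovsel make nalule.
Using Recipe 14, raxxel and nalule make kyeird.
Using Recipe 5, qorarc and kyeird make talesk.
Using Recipe 8, tovsel and talesk make zanrun.
Using Recipe 7, talesk, kyeird, and zanrun make vorcor.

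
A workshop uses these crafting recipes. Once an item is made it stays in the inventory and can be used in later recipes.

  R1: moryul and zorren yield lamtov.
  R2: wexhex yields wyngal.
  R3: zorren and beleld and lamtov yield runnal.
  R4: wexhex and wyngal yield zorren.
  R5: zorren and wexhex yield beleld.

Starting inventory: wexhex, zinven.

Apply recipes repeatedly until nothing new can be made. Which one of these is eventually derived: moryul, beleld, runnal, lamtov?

wexhex → wyngal (R2).
wexhex and wyngal → zorren (R4).
Using R5, zorren and wexhex make beleld.
No rule produces moryul, and it is not given. lamtov would need moryul and zorren (R1), but moryul is never obtained. runnal would need zorren, beleld, and lamtov (R3), but lamtov is never obtained.

beleld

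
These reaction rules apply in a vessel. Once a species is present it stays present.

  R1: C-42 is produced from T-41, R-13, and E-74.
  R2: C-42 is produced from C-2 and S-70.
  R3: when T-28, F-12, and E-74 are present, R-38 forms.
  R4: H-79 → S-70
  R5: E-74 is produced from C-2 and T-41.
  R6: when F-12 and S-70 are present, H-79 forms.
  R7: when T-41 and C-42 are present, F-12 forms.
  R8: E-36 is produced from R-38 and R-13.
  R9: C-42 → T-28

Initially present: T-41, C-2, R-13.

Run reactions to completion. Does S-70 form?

S-70 would need H-79 (R4), but H-79 never forms.

No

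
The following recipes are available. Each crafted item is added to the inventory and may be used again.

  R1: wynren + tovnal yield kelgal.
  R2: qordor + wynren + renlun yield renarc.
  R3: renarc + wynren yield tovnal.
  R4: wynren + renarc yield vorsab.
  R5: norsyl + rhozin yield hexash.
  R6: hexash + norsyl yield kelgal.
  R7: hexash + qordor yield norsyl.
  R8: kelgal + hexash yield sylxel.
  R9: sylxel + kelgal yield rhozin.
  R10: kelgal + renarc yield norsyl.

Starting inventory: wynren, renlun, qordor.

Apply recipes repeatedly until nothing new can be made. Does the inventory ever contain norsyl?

qordor + wynren + renlun → renarc (R2).
renarc + wynren → tovnal (R3).
Using R1, wynren and tovnal make kelgal.
kelgal + renarc → norsyl (R10).

Yes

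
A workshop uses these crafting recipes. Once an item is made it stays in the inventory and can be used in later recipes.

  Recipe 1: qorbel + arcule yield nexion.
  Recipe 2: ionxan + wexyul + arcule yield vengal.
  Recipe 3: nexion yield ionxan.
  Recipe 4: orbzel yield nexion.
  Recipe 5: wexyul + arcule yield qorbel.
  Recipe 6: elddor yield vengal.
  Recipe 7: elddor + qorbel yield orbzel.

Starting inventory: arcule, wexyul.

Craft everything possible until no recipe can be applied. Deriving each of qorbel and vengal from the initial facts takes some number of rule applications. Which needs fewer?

qorbel: Using Recipe 5, wexyul and arcule make qorbel. [1 rule application]
vengal: Using Recipe 5, wexyul and arcule make qorbel. qorbel + arcule → nexion (Recipe 1). nexion → ionxan (Recipe 3). ionxan + wexyul + arcule → vengal (Recipe 2). [4 rule applications]
qorbel needs fewer.

qorbel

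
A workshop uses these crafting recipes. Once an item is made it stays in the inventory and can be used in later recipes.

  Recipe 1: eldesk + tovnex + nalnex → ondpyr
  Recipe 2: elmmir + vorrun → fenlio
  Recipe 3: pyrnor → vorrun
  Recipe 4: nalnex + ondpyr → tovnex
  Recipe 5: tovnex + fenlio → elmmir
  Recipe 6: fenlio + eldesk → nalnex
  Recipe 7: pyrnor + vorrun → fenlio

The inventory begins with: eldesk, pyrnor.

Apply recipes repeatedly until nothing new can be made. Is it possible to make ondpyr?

No

ondpyr would need eldesk, tovnex, and nalnex (Recipe 1), but tovnex is never obtained.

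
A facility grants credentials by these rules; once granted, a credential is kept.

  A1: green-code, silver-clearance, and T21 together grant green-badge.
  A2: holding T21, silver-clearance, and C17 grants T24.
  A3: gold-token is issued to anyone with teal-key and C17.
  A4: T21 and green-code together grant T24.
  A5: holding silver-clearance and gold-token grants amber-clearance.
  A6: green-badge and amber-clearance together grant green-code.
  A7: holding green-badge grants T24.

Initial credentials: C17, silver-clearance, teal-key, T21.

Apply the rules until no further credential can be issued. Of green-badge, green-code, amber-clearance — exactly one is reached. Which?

Holding teal-key and C17 grants gold-token (A3).
Holding silver-clearance and gold-token grants amber-clearance (A5).
green-code would need green-badge and amber-clearance (A6), but green-badge is never granted. green-badge would need green-code, silver-clearance, and T21 (A1), but green-code is never granted.

amber-clearance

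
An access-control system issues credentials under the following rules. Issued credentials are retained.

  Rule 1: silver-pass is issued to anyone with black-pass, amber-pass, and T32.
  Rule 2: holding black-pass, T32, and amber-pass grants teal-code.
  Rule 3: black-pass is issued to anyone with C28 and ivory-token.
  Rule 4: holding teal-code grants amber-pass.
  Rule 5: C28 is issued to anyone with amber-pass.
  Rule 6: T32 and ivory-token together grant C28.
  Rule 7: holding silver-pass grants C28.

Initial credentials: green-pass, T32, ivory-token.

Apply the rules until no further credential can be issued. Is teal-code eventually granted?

teal-code would need black-pass, T32, and amber-pass (Rule 2), but amber-pass is never granted.

No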